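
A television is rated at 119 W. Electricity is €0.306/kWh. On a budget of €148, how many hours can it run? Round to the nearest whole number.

4064 h

Energy budget = €148 / €0.306 per kWh = 483.7 kWh = 483,660 Wh
Runtime = 483,660 Wh / 119 W = 4,064 h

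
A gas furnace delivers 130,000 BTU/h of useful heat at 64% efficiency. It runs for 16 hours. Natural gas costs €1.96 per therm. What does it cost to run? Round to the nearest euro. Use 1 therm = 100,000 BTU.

Heat delivered = 130,000 BTU/h × 16 h = 2,080,000 BTU
Gas input = 2,080,000 / 0.64 = 3,250,000 BTU
= 3,250,000 / 100,000 = 32.5 therm
Cost = 32.5 × €1.96/therm = €63.70 ≈ €64

€64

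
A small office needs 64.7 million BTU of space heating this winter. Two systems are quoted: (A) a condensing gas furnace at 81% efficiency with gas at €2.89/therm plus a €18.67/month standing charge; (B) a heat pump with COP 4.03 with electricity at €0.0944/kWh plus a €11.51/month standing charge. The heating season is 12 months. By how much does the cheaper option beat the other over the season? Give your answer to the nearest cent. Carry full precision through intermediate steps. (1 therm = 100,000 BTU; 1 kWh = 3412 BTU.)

€1950.17

Heat load = 64.7 × 10⁶ BTU = 64,700,000 BTU
Gas: input = 64,700,000 / 0.81 = 79,876,543 BTU = 798.8 therm → 798.8 × €2.89 = €2,308.43; + 12 × €18.67 standing = €2,532.47
Heat pump: 64,700,000 BTU / 3412 = 18,960 kWh heat; / 4.03 = 4,705 kWh in → × €0.0944 = €444.18; + 12 × €11.51 standing = €582.30
Difference = |€2,532.47 − €582.30| = €1,950.17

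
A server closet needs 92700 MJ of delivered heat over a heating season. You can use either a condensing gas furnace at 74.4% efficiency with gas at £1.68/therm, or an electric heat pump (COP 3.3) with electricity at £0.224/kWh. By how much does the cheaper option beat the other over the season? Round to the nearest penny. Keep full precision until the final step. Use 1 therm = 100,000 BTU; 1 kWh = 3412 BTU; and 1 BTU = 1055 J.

Heat load = 92700 MJ = 92,700,000,000 J / 1055 = 87,867,299 BTU
Gas: input = 87,867,299 / 0.744 = 118,101,208 BTU = 1,181 therm → 1,181 × £1.68 = £1,984.10
Heat pump: 87,867,299 BTU / 3412 = 25,750 kWh heat; / 3.3 = 7,804 kWh in → × £0.224 = £1,748.04
Difference = |£1,984.10 − £1,748.04| = £236.06

£236.06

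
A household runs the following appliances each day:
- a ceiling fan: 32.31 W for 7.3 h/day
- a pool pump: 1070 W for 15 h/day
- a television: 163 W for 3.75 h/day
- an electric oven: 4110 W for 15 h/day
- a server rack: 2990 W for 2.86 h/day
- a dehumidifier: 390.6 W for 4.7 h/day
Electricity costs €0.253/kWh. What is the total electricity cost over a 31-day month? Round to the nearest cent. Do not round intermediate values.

ceiling fan: 32.31 W × 7.3 h × 31 d = 7,312 Wh = 7.312 kWh
pool pump: 1070 W × 15 h × 31 d = 497,550 Wh = 497.6 kWh
television: 163 W × 3.75 h × 31 d = 18,949 Wh = 18.95 kWh
electric oven: 4110 W × 15 h × 31 d = 1,911,150 Wh = 1,911 kWh
server rack: 2990 W × 2.86 h × 31 d = 265,093 Wh = 265.1 kWh
dehumidifier: 390.6 W × 4.7 h × 31 d = 56,910 Wh = 56.91 kWh
Total energy = 7.312 + 497.6 + 18.95 + 1,911 + 265.1 + 56.91 = 2,757 kWh
Cost = 2,757 kWh × €0.253 = €697.51

€697.51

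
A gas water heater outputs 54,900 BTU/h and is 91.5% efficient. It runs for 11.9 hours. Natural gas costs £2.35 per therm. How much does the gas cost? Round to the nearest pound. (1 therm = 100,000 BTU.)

Heat delivered = 54,900 BTU/h × 11.9 h = 653,310 BTU
Gas input = 653,310 / 0.915 = 714,000 BTU
= 714,000 / 100,000 = 7.14 therm
Cost = 7.14 × £2.35/therm = £16.78 ≈ £17

£17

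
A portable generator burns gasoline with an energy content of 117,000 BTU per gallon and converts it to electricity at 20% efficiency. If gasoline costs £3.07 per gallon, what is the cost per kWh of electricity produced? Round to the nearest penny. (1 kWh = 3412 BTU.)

£0.45

Electrical output per gallon = 117,000 BTU × 0.20 / 3412 BTU/kWh = 6.858 kWh
Cost per kWh = £3.07 / 6.858 kWh = £0.448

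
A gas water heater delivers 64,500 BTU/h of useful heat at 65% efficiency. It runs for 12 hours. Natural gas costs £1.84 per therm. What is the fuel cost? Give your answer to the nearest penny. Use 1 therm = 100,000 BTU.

Heat delivered = 64,500 BTU/h × 12 h = 774,000 BTU
Gas input = 774,000 / 0.65 = 1,190,769 BTU
= 1,190,769 / 100,000 = 11.91 therm
Cost = 11.91 × £1.84/therm = £21.91

£21.91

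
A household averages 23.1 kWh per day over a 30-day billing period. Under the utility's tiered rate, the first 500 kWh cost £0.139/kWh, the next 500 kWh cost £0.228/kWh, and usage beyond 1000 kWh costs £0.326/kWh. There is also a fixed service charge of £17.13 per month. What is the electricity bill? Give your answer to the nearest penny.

Usage = 23.1 kWh/day × 30 days = 693 kWh
First 500 kWh × £0.139 = £69.50
Next 193 kWh × £0.228 = £44.00
Remaining tier: 0 kWh (not reached)
Energy charge = £113.50; + service £17.13 = £130.63

£130.63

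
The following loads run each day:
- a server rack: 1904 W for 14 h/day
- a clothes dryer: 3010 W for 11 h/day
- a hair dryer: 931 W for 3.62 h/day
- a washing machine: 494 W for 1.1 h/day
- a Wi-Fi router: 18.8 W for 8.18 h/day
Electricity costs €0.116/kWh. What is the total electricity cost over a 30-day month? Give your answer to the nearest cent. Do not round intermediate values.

€222.14

server rack: 1904 W × 14 h × 30 d = 799,680 Wh = 799.7 kWh
clothes dryer: 3010 W × 11 h × 30 d = 993,300 Wh = 993.3 kWh
hair dryer: 931 W × 3.62 h × 30 d = 101,107 Wh = 101.1 kWh
washing machine: 494 W × 1.1 h × 30 d = 16,302 Wh = 16.3 kWh
Wi-Fi router: 18.8 W × 8.18 h × 30 d = 4,614 Wh = 4.614 kWh
Total energy = 799.7 + 993.3 + 101.1 + 16.3 + 4.614 = 1,915 kWh
Cost = 1,915 kWh × €0.116 = €222.14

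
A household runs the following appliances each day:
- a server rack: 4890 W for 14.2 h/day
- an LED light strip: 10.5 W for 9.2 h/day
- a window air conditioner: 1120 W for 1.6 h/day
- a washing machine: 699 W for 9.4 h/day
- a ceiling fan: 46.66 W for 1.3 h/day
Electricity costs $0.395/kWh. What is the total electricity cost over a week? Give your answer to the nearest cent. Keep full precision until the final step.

server rack: 4890 W × 14.2 h × 7 d = 486,066 Wh = 486.1 kWh
LED light strip: 10.5 W × 9.2 h × 7 d = 676 Wh = 0.6762 kWh
window air conditioner: 1120 W × 1.6 h × 7 d = 12,544 Wh = 12.54 kWh
washing machine: 699 W × 9.4 h × 7 d = 45,994 Wh = 45.99 kWh
ceiling fan: 46.66 W × 1.3 h × 7 d = 425 Wh = 0.4246 kWh
Total energy = 486.1 + 0.6762 + 12.54 + 45.99 + 0.4246 = 545.7 kWh
Cost = 545.7 kWh × $0.395 = $215.55

$215.55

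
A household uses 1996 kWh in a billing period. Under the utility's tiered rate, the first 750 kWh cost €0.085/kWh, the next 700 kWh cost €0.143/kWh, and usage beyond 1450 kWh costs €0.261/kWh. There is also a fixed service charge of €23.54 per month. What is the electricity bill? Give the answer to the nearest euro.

€330

First 750 kWh × €0.085 = €63.75
Next 700 kWh × €0.143 = €100.10
Remaining 546 kWh × €0.261 = €142.51
Energy charge = €306.36; + service €23.54 = €329.90 ≈ €330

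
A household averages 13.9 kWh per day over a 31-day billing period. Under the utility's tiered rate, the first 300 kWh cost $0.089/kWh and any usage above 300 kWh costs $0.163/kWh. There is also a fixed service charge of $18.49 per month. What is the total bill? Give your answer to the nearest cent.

Usage = 13.9 kWh/day × 31 days = 430.9 kWh
First 300 kWh × $0.089 = $26.70
Remaining 130.9 kWh × $0.163 = $21.34
Energy charge = $48.04; + service $18.49 = $66.53

$66.53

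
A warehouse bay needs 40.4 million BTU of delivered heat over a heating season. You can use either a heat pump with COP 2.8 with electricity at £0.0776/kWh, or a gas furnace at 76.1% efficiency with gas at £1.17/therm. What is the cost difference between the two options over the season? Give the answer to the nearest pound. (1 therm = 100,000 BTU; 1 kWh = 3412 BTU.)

£293

Heat load = 40.4 × 10⁶ BTU = 40,400,000 BTU
Gas: input = 40,400,000 / 0.761 = 53,088,042 BTU = 530.9 therm → 530.9 × £1.17 = £621.13
Heat pump: 40,400,000 BTU / 3412 = 11,840 kWh heat; / 2.8 = 4,229 kWh in → × £0.0776 = £328.15
Difference = |£621.13 − £328.15| = £292.98 ≈ £293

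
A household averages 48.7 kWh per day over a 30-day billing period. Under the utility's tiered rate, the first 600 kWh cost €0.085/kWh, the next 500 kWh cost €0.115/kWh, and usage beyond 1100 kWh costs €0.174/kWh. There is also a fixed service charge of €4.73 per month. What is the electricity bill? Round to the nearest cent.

€176.04

Usage = 48.7 kWh/day × 30 days = 1461 kWh
First 600 kWh × €0.085 = €51.00
Next 500 kWh × €0.115 = €57.50
Remaining 361 kWh × €0.174 = €62.81
Energy charge = €171.31; + service €4.73 = €176.04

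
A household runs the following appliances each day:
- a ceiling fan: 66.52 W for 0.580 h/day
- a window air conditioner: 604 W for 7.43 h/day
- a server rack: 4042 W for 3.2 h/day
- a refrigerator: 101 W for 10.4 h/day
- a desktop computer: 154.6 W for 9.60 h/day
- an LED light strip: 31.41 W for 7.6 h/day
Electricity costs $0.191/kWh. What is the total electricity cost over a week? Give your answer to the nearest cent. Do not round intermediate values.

$27.05

ceiling fan: 66.52 W × 0.580 h × 7 d = 270 Wh = 0.2701 kWh
window air conditioner: 604 W × 7.43 h × 7 d = 31,414 Wh = 31.41 kWh
server rack: 4042 W × 3.2 h × 7 d = 90,541 Wh = 90.54 kWh
refrigerator: 101 W × 10.4 h × 7 d = 7,353 Wh = 7.353 kWh
desktop computer: 154.6 W × 9.60 h × 7 d = 10,389 Wh = 10.39 kWh
LED light strip: 31.41 W × 7.6 h × 7 d = 1,671 Wh = 1.671 kWh
Total energy = 0.2701 + 31.41 + 90.54 + 7.353 + 10.39 + 1.671 = 141.6 kWh
Cost = 141.6 kWh × $0.191 = $27.05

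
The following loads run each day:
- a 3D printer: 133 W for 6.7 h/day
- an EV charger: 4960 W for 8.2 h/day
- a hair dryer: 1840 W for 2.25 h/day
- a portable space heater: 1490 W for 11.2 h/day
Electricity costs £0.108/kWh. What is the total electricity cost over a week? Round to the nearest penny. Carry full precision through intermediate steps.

£47.17

3D printer: 133 W × 6.7 h × 7 d = 6,238 Wh = 6.238 kWh
EV charger: 4960 W × 8.2 h × 7 d = 284,704 Wh = 284.7 kWh
hair dryer: 1840 W × 2.25 h × 7 d = 28,980 Wh = 28.98 kWh
portable space heater: 1490 W × 11.2 h × 7 d = 116,816 Wh = 116.8 kWh
Total energy = 6.238 + 284.7 + 28.98 + 116.8 = 436.7 kWh
Cost = 436.7 kWh × £0.108 = £47.17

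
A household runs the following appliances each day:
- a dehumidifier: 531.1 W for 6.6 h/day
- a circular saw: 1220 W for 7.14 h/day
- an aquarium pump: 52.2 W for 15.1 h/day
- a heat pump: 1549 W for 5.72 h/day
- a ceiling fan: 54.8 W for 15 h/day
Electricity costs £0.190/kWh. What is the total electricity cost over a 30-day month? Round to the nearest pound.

dehumidifier: 531.1 W × 6.6 h × 30 d = 105,158 Wh = 105.2 kWh
circular saw: 1220 W × 7.14 h × 30 d = 261,324 Wh = 261.3 kWh
aquarium pump: 52.2 W × 15.1 h × 30 d = 23,647 Wh = 23.65 kWh
heat pump: 1549 W × 5.72 h × 30 d = 265,808 Wh = 265.8 kWh
ceiling fan: 54.8 W × 15 h × 30 d = 24,660 Wh = 24.66 kWh
Total energy = 105.2 + 261.3 + 23.65 + 265.8 + 24.66 = 680.6 kWh
Cost = 680.6 kWh × £0.190 = £129.31 ≈ £129

£129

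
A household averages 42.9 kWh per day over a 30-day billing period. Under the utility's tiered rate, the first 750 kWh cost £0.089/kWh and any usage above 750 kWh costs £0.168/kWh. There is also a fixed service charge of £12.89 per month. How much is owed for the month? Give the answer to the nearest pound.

Usage = 42.9 kWh/day × 30 days = 1287 kWh
First 750 kWh × £0.089 = £66.75
Remaining 537 kWh × £0.168 = £90.22
Energy charge = £156.97; + service £12.89 = £169.86 ≈ £170

£170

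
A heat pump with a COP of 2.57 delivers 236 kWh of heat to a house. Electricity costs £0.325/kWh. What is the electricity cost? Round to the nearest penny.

Electrical input = 236 kWh / 2.57 = 91.83 kWh
Cost = 91.83 × £0.325/kWh = £29.84

£29.84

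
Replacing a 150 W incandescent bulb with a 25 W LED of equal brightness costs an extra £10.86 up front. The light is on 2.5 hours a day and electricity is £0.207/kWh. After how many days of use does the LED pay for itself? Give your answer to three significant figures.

Power saved = 150 − 25 = 125 W
Daily energy saved = 125 W × 2.5 h = 312.5 Wh = 0.3125 kWh
Daily savings = 0.3125 × £0.207 = £0.0647
Payback = £10.86 / £0.0647 per day = 167.9 days

168 days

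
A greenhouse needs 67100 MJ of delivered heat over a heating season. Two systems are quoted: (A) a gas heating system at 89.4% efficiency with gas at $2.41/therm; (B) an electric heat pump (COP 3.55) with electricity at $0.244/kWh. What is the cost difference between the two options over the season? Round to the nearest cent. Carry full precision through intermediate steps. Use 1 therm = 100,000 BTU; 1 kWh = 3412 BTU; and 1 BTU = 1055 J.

Heat load = 67100 MJ = 67,100,000,000 J / 1055 = 63,601,896 BTU
Gas: input = 63,601,896 / 0.894 = 71,143,060 BTU = 711.4 therm → 711.4 × $2.41 = $1,714.55
Heat pump: 63,601,896 BTU / 3412 = 18,640 kWh heat; / 3.55 = 5,251 kWh in → × $0.244 = $1,281.22
Difference = |$1,714.55 − $1,281.22| = $433.33

$433.33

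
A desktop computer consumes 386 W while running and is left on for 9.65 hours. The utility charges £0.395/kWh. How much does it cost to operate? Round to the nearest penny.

Energy = 386 W × 9.65 h = 3,725 Wh = 3.725 kWh
Cost = 3.725 kWh × £0.395/kWh = £1.47

£1.47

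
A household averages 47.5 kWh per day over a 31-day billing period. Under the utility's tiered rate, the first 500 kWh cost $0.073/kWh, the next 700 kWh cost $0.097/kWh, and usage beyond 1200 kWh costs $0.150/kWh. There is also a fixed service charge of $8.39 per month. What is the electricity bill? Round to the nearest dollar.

Usage = 47.5 kWh/day × 31 days = 1472.5 kWh
First 500 kWh × $0.073 = $36.50
Next 700 kWh × $0.097 = $67.90
Remaining 272.5 kWh × $0.150 = $40.88
Energy charge = $145.28; + service $8.39 = $153.67 ≈ $154

$154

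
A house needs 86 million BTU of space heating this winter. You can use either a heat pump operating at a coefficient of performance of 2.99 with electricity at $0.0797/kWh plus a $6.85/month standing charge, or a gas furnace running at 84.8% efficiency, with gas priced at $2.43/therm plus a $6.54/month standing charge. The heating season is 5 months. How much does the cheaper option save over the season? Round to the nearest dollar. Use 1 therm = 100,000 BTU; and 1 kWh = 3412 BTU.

$1791

Heat load = 86 × 10⁶ BTU = 86,000,000 BTU
Gas: input = 86,000,000 / 0.848 = 101,415,094 BTU = 1,014 therm → 1,014 × $2.43 = $2,464.39; + 5 × $6.54 standing = $2,497.09
Heat pump: 86,000,000 BTU / 3412 = 25,210 kWh heat; / 2.99 = 8,430 kWh in → × $0.0797 = $671.86; + 5 × $6.85 standing = $706.11
Difference = |$2,497.09 − $706.11| = $1,790.98 ≈ $1791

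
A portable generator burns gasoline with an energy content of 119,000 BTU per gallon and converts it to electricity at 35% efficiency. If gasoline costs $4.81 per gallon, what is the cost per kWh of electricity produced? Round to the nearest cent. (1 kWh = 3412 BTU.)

Electrical output per gallon = 119,000 BTU × 0.35 / 3412 BTU/kWh = 12.21 kWh
Cost per kWh = $4.81 / 12.21 kWh = $0.394

$0.39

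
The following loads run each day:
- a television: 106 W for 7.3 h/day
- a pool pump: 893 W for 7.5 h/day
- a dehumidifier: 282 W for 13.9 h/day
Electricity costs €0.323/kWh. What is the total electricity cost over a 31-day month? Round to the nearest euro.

television: 106 W × 7.3 h × 31 d = 23,988 Wh = 23.99 kWh
pool pump: 893 W × 7.5 h × 31 d = 207,622 Wh = 207.6 kWh
dehumidifier: 282 W × 13.9 h × 31 d = 121,514 Wh = 121.5 kWh
Total energy = 23.99 + 207.6 + 121.5 = 353.1 kWh
Cost = 353.1 kWh × €0.323 = €114.06 ≈ €114

€114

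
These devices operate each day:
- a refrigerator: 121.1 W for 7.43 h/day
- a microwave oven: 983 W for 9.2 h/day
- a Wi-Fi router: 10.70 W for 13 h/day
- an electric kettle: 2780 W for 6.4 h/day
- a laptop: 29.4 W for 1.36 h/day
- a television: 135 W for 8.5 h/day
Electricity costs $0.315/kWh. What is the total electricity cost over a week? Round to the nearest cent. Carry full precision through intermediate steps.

refrigerator: 121.1 W × 7.43 h × 7 d = 6,298 Wh = 6.298 kWh
microwave oven: 983 W × 9.2 h × 7 d = 63,305 Wh = 63.31 kWh
Wi-Fi router: 10.70 W × 13 h × 7 d = 974 Wh = 0.9737 kWh
electric kettle: 2780 W × 6.4 h × 7 d = 124,544 Wh = 124.5 kWh
laptop: 29.4 W × 1.36 h × 7 d = 280 Wh = 0.2799 kWh
television: 135 W × 8.5 h × 7 d = 8,032 Wh = 8.033 kWh
Total energy = 6.298 + 63.31 + 0.9737 + 124.5 + 0.2799 + 8.033 = 203.4 kWh
Cost = 203.4 kWh × $0.315 = $64.08

$64.08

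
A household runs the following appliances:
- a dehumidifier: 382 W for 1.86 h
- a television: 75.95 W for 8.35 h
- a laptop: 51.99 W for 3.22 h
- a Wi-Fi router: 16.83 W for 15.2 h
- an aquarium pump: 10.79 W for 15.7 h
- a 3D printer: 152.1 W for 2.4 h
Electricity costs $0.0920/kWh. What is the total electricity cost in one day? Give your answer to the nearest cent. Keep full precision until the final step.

dehumidifier: 382 W × 1.86 h = 711 Wh = 0.7105 kWh
television: 75.95 W × 8.35 h = 634 Wh = 0.6342 kWh
laptop: 51.99 W × 3.22 h = 167 Wh = 0.1674 kWh
Wi-Fi router: 16.83 W × 15.2 h = 256 Wh = 0.2558 kWh
aquarium pump: 10.79 W × 15.7 h = 169 Wh = 0.1694 kWh
3D printer: 152.1 W × 2.4 h = 365 Wh = 0.365 kWh
Total energy = 0.7105 + 0.6342 + 0.1674 + 0.2558 + 0.1694 + 0.365 = 2.302 kWh
Cost = 2.302 kWh × $0.0920 = $0.21

$0.21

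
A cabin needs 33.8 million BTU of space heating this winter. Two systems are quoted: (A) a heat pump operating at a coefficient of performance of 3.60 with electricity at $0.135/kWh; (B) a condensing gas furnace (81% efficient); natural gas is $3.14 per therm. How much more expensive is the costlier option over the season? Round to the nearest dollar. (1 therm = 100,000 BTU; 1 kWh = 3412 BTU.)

$939

Heat load = 33.8 × 10⁶ BTU = 33,800,000 BTU
Gas: input = 33,800,000 / 0.81 = 41,728,395 BTU = 417.3 therm → 417.3 × $3.14 = $1,310.27
Heat pump: 33,800,000 BTU / 3412 = 9,906 kWh heat; / 3.60 = 2,752 kWh in → × $0.135 = $371.48
Difference = |$1,310.27 − $371.48| = $938.79 ≈ $939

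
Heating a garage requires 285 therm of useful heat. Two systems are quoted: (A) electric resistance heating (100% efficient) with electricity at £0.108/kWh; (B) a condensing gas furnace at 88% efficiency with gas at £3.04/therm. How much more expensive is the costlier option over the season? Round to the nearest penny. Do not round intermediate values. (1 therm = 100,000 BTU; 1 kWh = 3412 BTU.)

Heat load = 285 therm × 100,000 = 28,500,000 BTU
Gas: input = 28,500,000 / 0.880 = 32,386,364 BTU = 323.9 therm → 323.9 × £3.04 = £984.55
Electric: 28,500,000 BTU / 3412 = 8,353 kWh → × £0.108 = £902.11
Difference = |£984.55 − £902.11| = £82.44

£82.44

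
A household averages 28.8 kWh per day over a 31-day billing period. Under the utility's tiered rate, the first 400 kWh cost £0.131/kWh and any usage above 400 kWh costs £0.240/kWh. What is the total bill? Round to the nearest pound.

£171

Usage = 28.8 kWh/day × 31 days = 892.8 kWh
First 400 kWh × £0.131 = £52.40
Remaining 492.8 kWh × £0.240 = £118.27
Total = £170.67 ≈ £171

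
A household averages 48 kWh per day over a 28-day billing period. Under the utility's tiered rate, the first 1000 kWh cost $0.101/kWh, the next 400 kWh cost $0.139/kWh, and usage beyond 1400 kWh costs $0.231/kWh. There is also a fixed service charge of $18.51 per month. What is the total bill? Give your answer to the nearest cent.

Usage = 48 kWh/day × 28 days = 1344 kWh
First 1000 kWh × $0.101 = $101.00
Next 344 kWh × $0.139 = $47.82
Remaining tier: 0 kWh (not reached)
Energy charge = $148.82; + service $18.51 = $167.33

$167.33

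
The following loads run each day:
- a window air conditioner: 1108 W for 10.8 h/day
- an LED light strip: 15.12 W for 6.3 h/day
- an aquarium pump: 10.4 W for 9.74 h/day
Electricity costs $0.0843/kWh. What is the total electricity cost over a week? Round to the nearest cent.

window air conditioner: 1108 W × 10.8 h × 7 d = 83,765 Wh = 83.76 kWh
LED light strip: 15.12 W × 6.3 h × 7 d = 667 Wh = 0.6668 kWh
aquarium pump: 10.4 W × 9.74 h × 7 d = 709 Wh = 0.7091 kWh
Total energy = 83.76 + 0.6668 + 0.7091 = 85.14 kWh
Cost = 85.14 kWh × $0.0843 = $7.18

$7.18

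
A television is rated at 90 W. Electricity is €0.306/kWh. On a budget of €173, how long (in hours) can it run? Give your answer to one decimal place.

6281.8 h

Energy budget = €173 / €0.306 per kWh = 565.4 kWh = 565,359 Wh
Runtime = 565,359 Wh / 90 W = 6,282 h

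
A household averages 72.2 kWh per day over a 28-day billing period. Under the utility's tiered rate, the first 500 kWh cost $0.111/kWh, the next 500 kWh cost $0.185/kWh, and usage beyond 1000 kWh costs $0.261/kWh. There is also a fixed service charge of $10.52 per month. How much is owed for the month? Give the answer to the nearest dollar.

$425

Usage = 72.2 kWh/day × 28 days = 2021.6 kWh
First 500 kWh × $0.111 = $55.50
Next 500 kWh × $0.185 = $92.50
Remaining 1021.6 kWh × $0.261 = $266.64
Energy charge = $414.64; + service $10.52 = $425.16 ≈ $425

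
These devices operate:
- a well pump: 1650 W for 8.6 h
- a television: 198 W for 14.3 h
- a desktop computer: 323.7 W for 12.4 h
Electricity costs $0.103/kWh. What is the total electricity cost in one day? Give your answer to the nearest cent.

well pump: 1650 W × 8.6 h = 14,190 Wh = 14.19 kWh
television: 198 W × 14.3 h = 2,831 Wh = 2.831 kWh
desktop computer: 323.7 W × 12.4 h = 4,014 Wh = 4.014 kWh
Total energy = 14.19 + 2.831 + 4.014 = 21.04 kWh
Cost = 21.04 kWh × $0.103 = $2.17

$2.17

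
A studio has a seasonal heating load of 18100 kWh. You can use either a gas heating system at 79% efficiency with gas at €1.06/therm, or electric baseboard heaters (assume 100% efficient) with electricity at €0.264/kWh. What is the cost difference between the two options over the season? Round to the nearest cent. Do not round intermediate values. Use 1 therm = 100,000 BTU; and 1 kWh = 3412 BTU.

Heat load = 18100 kWh × 3412 = 61,757,200 BTU
Gas: input = 61,757,200 / 0.79 = 78,173,671 BTU = 781.7 therm → 781.7 × €1.06 = €828.64
Electric: 61,757,200 BTU / 3412 = 18,100 kWh → × €0.264 = €4,778.40
Difference = |€828.64 − €4,778.40| = €3,949.76

€3949.76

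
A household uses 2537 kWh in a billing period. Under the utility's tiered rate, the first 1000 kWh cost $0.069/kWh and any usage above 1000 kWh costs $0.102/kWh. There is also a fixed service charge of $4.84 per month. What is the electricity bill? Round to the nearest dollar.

$231

First 1000 kWh × $0.069 = $69.00
Remaining 1537 kWh × $0.102 = $156.77
Energy charge = $225.77; + service $4.84 = $230.61 ≈ $231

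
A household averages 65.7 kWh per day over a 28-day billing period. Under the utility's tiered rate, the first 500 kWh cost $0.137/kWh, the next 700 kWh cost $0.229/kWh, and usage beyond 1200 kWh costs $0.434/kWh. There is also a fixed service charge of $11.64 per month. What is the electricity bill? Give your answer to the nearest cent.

$518.03

Usage = 65.7 kWh/day × 28 days = 1839.6 kWh
First 500 kWh × $0.137 = $68.50
Next 700 kWh × $0.229 = $160.30
Remaining 639.6 kWh × $0.434 = $277.59
Energy charge = $506.39; + service $11.64 = $518.03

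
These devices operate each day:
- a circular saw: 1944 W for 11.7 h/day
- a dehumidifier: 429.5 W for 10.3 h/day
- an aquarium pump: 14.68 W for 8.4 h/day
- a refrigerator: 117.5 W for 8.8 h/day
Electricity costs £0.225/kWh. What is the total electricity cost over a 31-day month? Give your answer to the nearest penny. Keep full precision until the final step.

£197.57

circular saw: 1944 W × 11.7 h × 31 d = 705,089 Wh = 705.1 kWh
dehumidifier: 429.5 W × 10.3 h × 31 d = 137,139 Wh = 137.1 kWh
aquarium pump: 14.68 W × 8.4 h × 31 d = 3,823 Wh = 3.823 kWh
refrigerator: 117.5 W × 8.8 h × 31 d = 32,054 Wh = 32.05 kWh
Total energy = 705.1 + 137.1 + 3.823 + 32.05 = 878.1 kWh
Cost = 878.1 kWh × £0.225 = £197.57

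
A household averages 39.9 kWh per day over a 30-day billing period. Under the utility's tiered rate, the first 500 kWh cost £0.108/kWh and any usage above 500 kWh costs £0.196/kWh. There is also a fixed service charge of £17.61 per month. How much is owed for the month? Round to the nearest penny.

£208.22

Usage = 39.9 kWh/day × 30 days = 1197 kWh
First 500 kWh × £0.108 = £54.00
Remaining 697 kWh × £0.196 = £136.61
Energy charge = £190.61; + service £17.61 = £208.22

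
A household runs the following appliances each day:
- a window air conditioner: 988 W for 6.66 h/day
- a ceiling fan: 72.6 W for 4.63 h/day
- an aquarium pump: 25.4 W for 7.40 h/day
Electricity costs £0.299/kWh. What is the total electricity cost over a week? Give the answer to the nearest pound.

£15

window air conditioner: 988 W × 6.66 h × 7 d = 46,061 Wh = 46.06 kWh
ceiling fan: 72.6 W × 4.63 h × 7 d = 2,353 Wh = 2.353 kWh
aquarium pump: 25.4 W × 7.40 h × 7 d = 1,316 Wh = 1.316 kWh
Total energy = 46.06 + 2.353 + 1.316 = 49.73 kWh
Cost = 49.73 kWh × £0.299 = £14.87 ≈ £15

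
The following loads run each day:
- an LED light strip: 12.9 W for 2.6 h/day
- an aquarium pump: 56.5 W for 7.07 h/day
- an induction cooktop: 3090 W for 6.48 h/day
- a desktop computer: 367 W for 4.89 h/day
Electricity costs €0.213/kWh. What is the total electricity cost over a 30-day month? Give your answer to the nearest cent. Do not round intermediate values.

LED light strip: 12.9 W × 2.6 h × 30 d = 1,006 Wh = 1.006 kWh
aquarium pump: 56.5 W × 7.07 h × 30 d = 11,984 Wh = 11.98 kWh
induction cooktop: 3090 W × 6.48 h × 30 d = 600,696 Wh = 600.7 kWh
desktop computer: 367 W × 4.89 h × 30 d = 53,839 Wh = 53.84 kWh
Total energy = 1.006 + 11.98 + 600.7 + 53.84 = 667.5 kWh
Cost = 667.5 kWh × €0.213 = €142.18

€142.18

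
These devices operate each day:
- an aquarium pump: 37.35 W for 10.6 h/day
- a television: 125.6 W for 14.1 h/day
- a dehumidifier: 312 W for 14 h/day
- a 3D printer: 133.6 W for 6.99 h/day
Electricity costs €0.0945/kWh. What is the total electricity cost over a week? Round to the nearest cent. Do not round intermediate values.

€4.94

aquarium pump: 37.35 W × 10.6 h × 7 d = 2,771 Wh = 2.771 kWh
television: 125.6 W × 14.1 h × 7 d = 12,397 Wh = 12.4 kWh
dehumidifier: 312 W × 14 h × 7 d = 30,576 Wh = 30.58 kWh
3D printer: 133.6 W × 6.99 h × 7 d = 6,537 Wh = 6.537 kWh
Total energy = 2.771 + 12.4 + 30.58 + 6.537 = 52.28 kWh
Cost = 52.28 kWh × €0.0945 = €4.94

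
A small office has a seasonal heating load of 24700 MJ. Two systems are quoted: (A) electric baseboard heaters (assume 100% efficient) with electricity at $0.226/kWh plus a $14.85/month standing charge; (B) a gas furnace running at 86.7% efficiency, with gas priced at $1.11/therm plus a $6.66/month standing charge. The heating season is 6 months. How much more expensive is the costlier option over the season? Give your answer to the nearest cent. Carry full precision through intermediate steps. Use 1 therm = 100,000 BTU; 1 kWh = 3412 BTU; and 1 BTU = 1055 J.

$1300.16

Heat load = 24700 MJ = 24,700,000,000 J / 1055 = 23,412,322 BTU
Gas: input = 23,412,322 / 0.867 = 27,003,832 BTU = 270 therm → 270 × $1.11 = $299.74; + 6 × $6.66 standing = $339.70
Electric: 23,412,322 BTU / 3412 = 6,862 kWh → × $0.226 = $1,550.76; + 6 × $14.85 standing = $1,639.86
Difference = |$339.70 − $1,639.86| = $1,300.16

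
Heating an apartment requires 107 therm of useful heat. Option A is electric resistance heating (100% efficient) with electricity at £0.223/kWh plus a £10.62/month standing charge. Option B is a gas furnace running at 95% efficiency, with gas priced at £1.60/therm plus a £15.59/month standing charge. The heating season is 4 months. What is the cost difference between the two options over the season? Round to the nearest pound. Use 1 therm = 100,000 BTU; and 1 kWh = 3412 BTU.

£499

Heat load = 107 therm × 100,000 = 10,700,000 BTU
Gas: input = 10,700,000 / 0.950 = 11,263,158 BTU = 112.6 therm → 112.6 × £1.60 = £180.21; + 4 × £15.59 standing = £242.57
Electric: 10,700,000 BTU / 3412 = 3,136 kWh → × £0.223 = £699.33; + 4 × £10.62 standing = £741.81
Difference = |£242.57 − £741.81| = £499.24 ≈ £499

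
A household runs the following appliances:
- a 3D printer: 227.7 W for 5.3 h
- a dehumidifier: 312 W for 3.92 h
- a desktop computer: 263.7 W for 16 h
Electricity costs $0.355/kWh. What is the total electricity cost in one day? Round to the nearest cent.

3D printer: 227.7 W × 5.3 h = 1,207 Wh = 1.207 kWh
dehumidifier: 312 W × 3.92 h = 1,223 Wh = 1.223 kWh
desktop computer: 263.7 W × 16 h = 4,219 Wh = 4.219 kWh
Total energy = 1.207 + 1.223 + 4.219 = 6.649 kWh
Cost = 6.649 kWh × $0.355 = $2.36

$2.36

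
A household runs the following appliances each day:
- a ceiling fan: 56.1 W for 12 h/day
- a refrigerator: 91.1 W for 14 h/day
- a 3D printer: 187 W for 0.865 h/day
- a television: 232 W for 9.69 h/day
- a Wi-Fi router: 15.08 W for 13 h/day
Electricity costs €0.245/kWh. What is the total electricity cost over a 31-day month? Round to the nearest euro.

€35

ceiling fan: 56.1 W × 12 h × 31 d = 20,869 Wh = 20.87 kWh
refrigerator: 91.1 W × 14 h × 31 d = 39,537 Wh = 39.54 kWh
3D printer: 187 W × 0.865 h × 31 d = 5,014 Wh = 5.014 kWh
television: 232 W × 9.69 h × 31 d = 69,690 Wh = 69.69 kWh
Wi-Fi router: 15.08 W × 13 h × 31 d = 6,077 Wh = 6.077 kWh
Total energy = 20.87 + 39.54 + 5.014 + 69.69 + 6.077 = 141.2 kWh
Cost = 141.2 kWh × €0.245 = €34.59 ≈ €35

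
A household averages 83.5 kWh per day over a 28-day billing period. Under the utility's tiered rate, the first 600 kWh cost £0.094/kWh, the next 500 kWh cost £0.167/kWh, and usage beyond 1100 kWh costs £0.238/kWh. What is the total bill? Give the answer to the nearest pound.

£435

Usage = 83.5 kWh/day × 28 days = 2338 kWh
First 600 kWh × £0.094 = £56.40
Next 500 kWh × £0.167 = £83.50
Remaining 1238 kWh × £0.238 = £294.64
Total = £434.54 ≈ £435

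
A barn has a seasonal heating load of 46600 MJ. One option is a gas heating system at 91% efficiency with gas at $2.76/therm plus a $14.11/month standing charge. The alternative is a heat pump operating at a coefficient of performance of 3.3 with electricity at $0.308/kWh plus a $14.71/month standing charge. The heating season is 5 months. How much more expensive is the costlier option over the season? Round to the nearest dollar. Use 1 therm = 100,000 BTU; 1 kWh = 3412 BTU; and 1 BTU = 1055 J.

Heat load = 46600 MJ = 46,600,000,000 J / 1055 = 44,170,616 BTU
Gas: input = 44,170,616 / 0.91 = 48,539,139 BTU = 485.4 therm → 485.4 × $2.76 = $1,339.68; + 5 × $14.11 standing = $1,410.23
Heat pump: 44,170,616 BTU / 3412 = 12,950 kWh heat; / 3.3 = 3,923 kWh in → × $0.308 = $1,208.26; + 5 × $14.71 standing = $1,281.81
Difference = |$1,410.23 − $1,281.81| = $128.42 ≈ $128

$128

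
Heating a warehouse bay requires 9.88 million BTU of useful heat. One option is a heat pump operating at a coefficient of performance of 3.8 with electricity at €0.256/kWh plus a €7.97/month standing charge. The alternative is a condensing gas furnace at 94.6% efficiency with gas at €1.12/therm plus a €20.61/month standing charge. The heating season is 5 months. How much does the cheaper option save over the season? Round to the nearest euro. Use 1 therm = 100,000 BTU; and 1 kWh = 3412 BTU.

Heat load = 9.88 × 10⁶ BTU = 9,880,000 BTU
Gas: input = 9,880,000 / 0.946 = 10,443,975 BTU = 104.4 therm → 104.4 × €1.12 = €116.97; + 5 × €20.61 standing = €220.02
Heat pump: 9,880,000 BTU / 3412 = 2,896 kWh heat; / 3.8 = 762 kWh in → × €0.256 = €195.08; + 5 × €7.97 standing = €234.93
Difference = |€220.02 − €234.93| = €14.90 ≈ €15

€15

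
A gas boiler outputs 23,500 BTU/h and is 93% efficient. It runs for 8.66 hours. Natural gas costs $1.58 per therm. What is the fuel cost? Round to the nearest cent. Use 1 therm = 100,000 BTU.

$3.46

Heat delivered = 23,500 BTU/h × 8.66 h = 203,510 BTU
Gas input = 203,510 / 0.93 = 218,828 BTU
= 218,828 / 100,000 = 2.188 therm
Cost = 2.188 × $1.58/therm = $3.46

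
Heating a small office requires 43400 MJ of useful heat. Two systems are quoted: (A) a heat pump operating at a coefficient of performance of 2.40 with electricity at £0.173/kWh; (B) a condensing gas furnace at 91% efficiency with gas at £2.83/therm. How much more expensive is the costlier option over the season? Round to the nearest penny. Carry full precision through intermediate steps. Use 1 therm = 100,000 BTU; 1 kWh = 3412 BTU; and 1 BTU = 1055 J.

Heat load = 43400 MJ = 43,400,000,000 J / 1055 = 41,137,441 BTU
Gas: input = 41,137,441 / 0.91 = 45,205,979 BTU = 452.1 therm → 452.1 × £2.83 = £1,279.33
Heat pump: 41,137,441 BTU / 3412 = 12,060 kWh heat; / 2.40 = 5,024 kWh in → × £0.173 = £869.09
Difference = |£1,279.33 − £869.09| = £410.24

£410.24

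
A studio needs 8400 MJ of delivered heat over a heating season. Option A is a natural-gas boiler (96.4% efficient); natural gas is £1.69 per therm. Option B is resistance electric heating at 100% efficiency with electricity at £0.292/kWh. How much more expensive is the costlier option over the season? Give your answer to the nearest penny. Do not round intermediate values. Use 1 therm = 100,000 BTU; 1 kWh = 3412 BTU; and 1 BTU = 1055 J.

£541.81

Heat load = 8400 MJ = 8,400,000,000 J / 1055 = 7,962,085 BTU
Gas: input = 7,962,085 / 0.964 = 8,259,425 BTU = 82.59 therm → 82.59 × £1.69 = £139.58
Electric: 7,962,085 BTU / 3412 = 2,334 kWh → × £0.292 = £681.40
Difference = |£139.58 − £681.40| = £541.81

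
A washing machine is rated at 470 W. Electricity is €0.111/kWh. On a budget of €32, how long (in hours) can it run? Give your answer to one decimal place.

Energy budget = €32 / €0.111 per kWh = 288.3 kWh = 288,288 Wh
Runtime = 288,288 Wh / 470 W = 613.4 h

613.4 h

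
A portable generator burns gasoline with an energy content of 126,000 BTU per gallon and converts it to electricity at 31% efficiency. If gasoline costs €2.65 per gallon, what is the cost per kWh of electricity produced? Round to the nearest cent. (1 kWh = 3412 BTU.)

€0.23

Electrical output per gallon = 126,000 BTU × 0.31 / 3412 BTU/kWh = 11.45 kWh
Cost per kWh = €2.65 / 11.45 kWh = €0.231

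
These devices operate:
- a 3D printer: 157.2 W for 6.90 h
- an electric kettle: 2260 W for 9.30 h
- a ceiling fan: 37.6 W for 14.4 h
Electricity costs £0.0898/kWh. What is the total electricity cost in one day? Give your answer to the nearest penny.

3D printer: 157.2 W × 6.90 h = 1,085 Wh = 1.085 kWh
electric kettle: 2260 W × 9.30 h = 21,018 Wh = 21.02 kWh
ceiling fan: 37.6 W × 14.4 h = 541 Wh = 0.5414 kWh
Total energy = 1.085 + 21.02 + 0.5414 = 22.64 kWh
Cost = 22.64 kWh × £0.0898 = £2.03

£2.03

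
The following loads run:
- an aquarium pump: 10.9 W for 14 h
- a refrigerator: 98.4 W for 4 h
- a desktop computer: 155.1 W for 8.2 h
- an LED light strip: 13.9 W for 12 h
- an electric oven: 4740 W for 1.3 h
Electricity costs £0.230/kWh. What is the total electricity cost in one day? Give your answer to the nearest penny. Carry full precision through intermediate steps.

£1.87

aquarium pump: 10.9 W × 14 h = 153 Wh = 0.1526 kWh
refrigerator: 98.4 W × 4 h = 394 Wh = 0.3936 kWh
desktop computer: 155.1 W × 8.2 h = 1,272 Wh = 1.272 kWh
LED light strip: 13.9 W × 12 h = 167 Wh = 0.1668 kWh
electric oven: 4740 W × 1.3 h = 6,162 Wh = 6.162 kWh
Total energy = 0.1526 + 0.3936 + 1.272 + 0.1668 + 6.162 = 8.147 kWh
Cost = 8.147 kWh × £0.230 = £1.87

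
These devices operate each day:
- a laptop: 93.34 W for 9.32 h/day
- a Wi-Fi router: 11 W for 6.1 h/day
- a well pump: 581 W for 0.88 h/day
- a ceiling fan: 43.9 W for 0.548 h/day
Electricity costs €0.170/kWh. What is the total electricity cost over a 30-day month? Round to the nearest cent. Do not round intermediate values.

€7.51

laptop: 93.34 W × 9.32 h × 30 d = 26,098 Wh = 26.1 kWh
Wi-Fi router: 11 W × 6.1 h × 30 d = 2,013 Wh = 2.013 kWh
well pump: 581 W × 0.88 h × 30 d = 15,338 Wh = 15.34 kWh
ceiling fan: 43.9 W × 0.548 h × 30 d = 722 Wh = 0.7217 kWh
Total energy = 26.1 + 2.013 + 15.34 + 0.7217 = 44.17 kWh
Cost = 44.17 kWh × €0.170 = €7.51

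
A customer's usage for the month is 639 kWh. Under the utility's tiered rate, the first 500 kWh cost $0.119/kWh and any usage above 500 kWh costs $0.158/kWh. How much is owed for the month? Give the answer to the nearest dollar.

$81

First 500 kWh × $0.119 = $59.50
Remaining 139 kWh × $0.158 = $21.96
Total = $81.46 ≈ $81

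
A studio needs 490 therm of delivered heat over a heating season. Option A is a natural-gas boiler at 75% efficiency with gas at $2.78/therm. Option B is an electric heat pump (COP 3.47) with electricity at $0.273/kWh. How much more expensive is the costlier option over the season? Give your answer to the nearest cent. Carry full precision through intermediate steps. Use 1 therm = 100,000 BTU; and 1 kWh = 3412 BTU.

Heat load = 490 therm × 100,000 = 49,000,000 BTU
Gas: input = 49,000,000 / 0.75 = 65,333,333 BTU = 653.3 therm → 653.3 × $2.78 = $1,816.27
Heat pump: 49,000,000 BTU / 3412 = 14,360 kWh heat; / 3.47 = 4,139 kWh in → × $0.273 = $1,129.85
Difference = |$1,816.27 − $1,129.85| = $686.42

$686.42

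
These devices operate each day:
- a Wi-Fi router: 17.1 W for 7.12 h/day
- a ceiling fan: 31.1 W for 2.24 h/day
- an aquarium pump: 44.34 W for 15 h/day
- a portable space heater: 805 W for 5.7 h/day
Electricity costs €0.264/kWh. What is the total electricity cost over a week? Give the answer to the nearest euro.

Wi-Fi router: 17.1 W × 7.12 h × 7 d = 852 Wh = 0.8523 kWh
ceiling fan: 31.1 W × 2.24 h × 7 d = 488 Wh = 0.4876 kWh
aquarium pump: 44.34 W × 15 h × 7 d = 4,656 Wh = 4.656 kWh
portable space heater: 805 W × 5.7 h × 7 d = 32,120 Wh = 32.12 kWh
Total energy = 0.8523 + 0.4876 + 4.656 + 32.12 = 38.12 kWh
Cost = 38.12 kWh × €0.264 = €10.06 ≈ €10

€10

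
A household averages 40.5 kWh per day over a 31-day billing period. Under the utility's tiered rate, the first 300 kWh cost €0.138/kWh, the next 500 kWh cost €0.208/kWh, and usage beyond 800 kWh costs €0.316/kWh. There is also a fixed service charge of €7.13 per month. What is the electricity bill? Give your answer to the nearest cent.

€296.47

Usage = 40.5 kWh/day × 31 days = 1255.5 kWh
First 300 kWh × €0.138 = €41.40
Next 500 kWh × €0.208 = €104.00
Remaining 455.5 kWh × €0.316 = €143.94
Energy charge = €289.34; + service €7.13 = €296.47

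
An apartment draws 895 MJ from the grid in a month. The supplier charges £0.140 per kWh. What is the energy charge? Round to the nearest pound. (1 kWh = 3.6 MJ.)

895 MJ × (0.27778 kWh/MJ) = 248.6 kWh
Cost = 248.6 kWh × £0.140/kWh = £34.81 ≈ £35

£35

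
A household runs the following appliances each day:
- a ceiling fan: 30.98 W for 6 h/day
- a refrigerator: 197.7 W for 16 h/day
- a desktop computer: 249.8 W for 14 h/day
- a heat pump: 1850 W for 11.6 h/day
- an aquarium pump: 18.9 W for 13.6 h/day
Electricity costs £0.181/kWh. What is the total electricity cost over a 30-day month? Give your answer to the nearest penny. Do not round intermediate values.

ceiling fan: 30.98 W × 6 h × 30 d = 5,576 Wh = 5.576 kWh
refrigerator: 197.7 W × 16 h × 30 d = 94,896 Wh = 94.9 kWh
desktop computer: 249.8 W × 14 h × 30 d = 104,916 Wh = 104.9 kWh
heat pump: 1850 W × 11.6 h × 30 d = 643,800 Wh = 643.8 kWh
aquarium pump: 18.9 W × 13.6 h × 30 d = 7,711 Wh = 7.711 kWh
Total energy = 5.576 + 94.9 + 104.9 + 643.8 + 7.711 = 856.9 kWh
Cost = 856.9 kWh × £0.181 = £155.10

£155.10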